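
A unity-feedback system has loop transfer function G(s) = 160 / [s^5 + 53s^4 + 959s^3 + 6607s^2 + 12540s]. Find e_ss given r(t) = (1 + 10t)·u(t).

783.75

Factoring s from the denominator leaves a polynomial with constant term 12540, so the system is type 1. Treating each term separately:
  • 1: tracked with zero error.
  • 10t: e_ss = 10/K_v with K_v=8/627 → 783.75.
Total e_ss = 783.75.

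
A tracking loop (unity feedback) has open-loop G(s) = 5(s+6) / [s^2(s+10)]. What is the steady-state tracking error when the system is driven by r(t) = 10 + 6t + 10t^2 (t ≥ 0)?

20/3

The open loop has two poles at the origin → type 2 system. Treating each term separately:
  • 10: tracked with zero error.
  • 6t: tracked with zero error.
  • 10t^2: e_ss = 20/K_a with K_a=3 → 20/3.
Total e_ss = 20/3.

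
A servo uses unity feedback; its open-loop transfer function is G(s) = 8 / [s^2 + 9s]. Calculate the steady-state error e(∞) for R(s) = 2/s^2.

Lowest-order denominator term is 9s, so the open loop has 1 pole at the origin → type 1 system.
K_v = lim_{s→0} s·G(s) = 8 / 9 = 8/9.
e_ss = 2/K_v = 2/(8/9) = 2.25.

2.25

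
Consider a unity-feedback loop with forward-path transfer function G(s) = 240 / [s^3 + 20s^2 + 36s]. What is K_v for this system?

Lowest-order denominator term is 36s, so the open loop has 1 pole at the origin → type 1 system.
K_v = lim_{s→0} s·G(s) = 240 / 36 = 20/3.

20/3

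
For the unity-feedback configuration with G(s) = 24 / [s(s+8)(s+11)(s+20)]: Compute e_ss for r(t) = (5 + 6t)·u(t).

The open loop has one pole at the origin → type 1 system. Taking each input component in turn:
  • 5: tracked with zero error.
  • 6t: e_ss = 6/K_v with K_v=3/220 → 440.
Total e_ss = 440.

440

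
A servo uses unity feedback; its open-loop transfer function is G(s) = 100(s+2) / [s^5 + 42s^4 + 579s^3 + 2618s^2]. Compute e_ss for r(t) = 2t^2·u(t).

52.36

The denominator has no term below 2618s^2 — 2 poles at s=0, type 2.
K_a = lim_{s→0} s^2·G(s) = 100·2 / 2618 = 100/1309.
r(t) = 2t^2 gives R(s) = 4/s^3.
e_ss = 4/K_a = 4/(100/1309) = 52.36.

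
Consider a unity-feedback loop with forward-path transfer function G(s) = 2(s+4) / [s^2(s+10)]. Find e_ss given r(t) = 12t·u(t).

0

G(s) has two factors of s in the denominator, so the system is type 2.
K_v = ∞ for a type-2 system; e_ss to a ramp is zero.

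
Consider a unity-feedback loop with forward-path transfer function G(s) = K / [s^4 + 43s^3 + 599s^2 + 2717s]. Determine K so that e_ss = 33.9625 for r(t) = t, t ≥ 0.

80

Factoring s from the denominator leaves a polynomial with constant term 2717, so the system is type 1.
K_v = lim_{s→0} s·G(s) = K / 2717 = (1/2717)·K.
e_ss = 1/K_v = 33.9625 ⇒ K_v = 80/2717 ⇒ K = (80/2717)/(1/2717) = 80.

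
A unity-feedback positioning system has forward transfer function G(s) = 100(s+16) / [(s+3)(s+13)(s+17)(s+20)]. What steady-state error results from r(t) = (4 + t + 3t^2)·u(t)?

No free integrators in G(s): this is a type 0 system. By superposition:
  • 4: e_ss = 4/(1+K_p) with K_p=80/663 → 2652/743.
  • t: a type-0 system cannot track it, e_ss → ∞.
  • 3t^2: a type-0 system cannot track it, e_ss → ∞.
The unbounded component dominates.

infinity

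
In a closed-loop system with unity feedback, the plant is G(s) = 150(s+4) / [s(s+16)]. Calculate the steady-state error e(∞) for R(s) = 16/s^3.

One free integrator in G(s): this is a type 1 system.
For a type-1 system K_a = 0, so e_ss to a parabolic input is unbounded.

infinity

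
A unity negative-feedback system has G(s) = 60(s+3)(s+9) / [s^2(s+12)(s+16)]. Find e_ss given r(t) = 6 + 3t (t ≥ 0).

System type = 2 (two poles at s=0). Treating each term separately:
  • 6: tracked with zero error.
  • 3t: tracked with zero error.
Total e_ss = 0.

0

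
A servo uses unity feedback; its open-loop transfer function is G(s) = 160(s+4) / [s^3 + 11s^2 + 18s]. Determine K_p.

K_p = lim_{s→0} G(s); with 1 pole at the origin the limit diverges, so K_p = ∞.

infinity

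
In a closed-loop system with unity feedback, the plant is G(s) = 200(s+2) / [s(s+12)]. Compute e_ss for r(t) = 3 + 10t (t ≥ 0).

0.3

The open loop has one pole at the origin → type 1 system. Taking each input component in turn:
  • 3: tracked with zero error.
  • 10t: e_ss = 10/K_v with K_v=100/3 → 0.3.
Total e_ss = 0.3.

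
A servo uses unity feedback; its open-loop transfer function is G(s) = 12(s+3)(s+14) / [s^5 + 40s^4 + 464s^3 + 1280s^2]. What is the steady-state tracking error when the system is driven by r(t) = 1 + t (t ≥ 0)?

0

Factoring s^2 from the denominator leaves a polynomial with constant term 1280, so the system is type 2. Treating each term separately:
  • 1: tracked with zero error.
  • t: tracked with zero error.
Total e_ss = 0.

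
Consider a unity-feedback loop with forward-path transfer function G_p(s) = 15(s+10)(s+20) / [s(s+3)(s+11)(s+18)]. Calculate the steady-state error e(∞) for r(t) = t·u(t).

System type = 1 (one pole at s=0).
K_v = lim_{s→0} s·G_p(s) = 15·10·20 / (3·11·18) = 500/99.
e_ss = 1/K_v = 1/(500/99) = 0.198.

0.198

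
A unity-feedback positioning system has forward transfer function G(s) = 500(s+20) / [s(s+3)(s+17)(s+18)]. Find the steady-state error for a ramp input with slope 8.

0.7344

One free integrator in G(s): this is a type 1 system.
K_v = lim_{s→0} s·G(s) = 500·20 / (3·17·18) = 5000/459.
e_ss = 8/K_v = 8/(5000/459) = 0.7344.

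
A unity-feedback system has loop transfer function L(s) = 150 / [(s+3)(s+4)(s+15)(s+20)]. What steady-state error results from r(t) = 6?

No free integrators in L(s): this is a type 0 system.
K_p = lim_{s→0} L(s) = 150 / (3·4·15·20) = 1/24.
e_ss = 6/(1 + K_p) = 6/(25/24) = 5.76.

5.76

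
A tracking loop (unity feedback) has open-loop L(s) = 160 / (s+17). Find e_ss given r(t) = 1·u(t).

System type = 0 (no poles at s=0).
K_p = lim_{s→0} L(s) = 160 / (17) = 160/17.
e_ss = 1/(1 + K_p) = 1/(177/17) = 17/177.

17/177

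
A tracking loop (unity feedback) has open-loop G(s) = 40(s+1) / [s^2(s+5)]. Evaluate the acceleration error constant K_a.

Two free integrators in G(s): this is a type 2 system.
K_a = lim_{s→0} s^2·G(s) = 40·1 / (5) = 8.

8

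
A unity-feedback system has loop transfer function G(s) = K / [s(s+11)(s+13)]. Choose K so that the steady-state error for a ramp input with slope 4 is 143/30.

120

One free integrator in G(s): this is a type 1 system.
K_v = lim_{s→0} s·G(s) = K / (11·13) = (1/143)·K.
e_ss = 4/K_v = 143/30 ⇒ K_v = 120/143 ⇒ K = (120/143)/(1/143) = 120.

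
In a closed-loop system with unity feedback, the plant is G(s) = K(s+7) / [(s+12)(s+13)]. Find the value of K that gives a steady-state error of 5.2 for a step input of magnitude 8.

12

G(s) has no factors of s in the denominator, so the system is type 0.
K_p = lim_{s→0} G(s) = K·7 / (12·13) = (7/156)·K.
e_ss = 8/(1 + K_p) = 5.2 ⇒ 1 + (7/156)·K = 20/13 ⇒ K = 12.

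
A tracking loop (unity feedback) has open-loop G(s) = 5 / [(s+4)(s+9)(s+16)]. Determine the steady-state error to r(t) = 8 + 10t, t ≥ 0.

System type = 0 (no poles at s=0). Treating each term separately:
  • 8: e_ss = 8/(1+K_p) with K_p=5/576 → 4608/581.
  • 10t: a type-0 system cannot track it, e_ss → ∞.
The unbounded component dominates.

infinity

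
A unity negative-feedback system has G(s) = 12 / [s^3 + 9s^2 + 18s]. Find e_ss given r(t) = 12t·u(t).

18

Lowest-order denominator term is 18s, so the open loop has 1 pole at the origin → type 1 system.
K_v = lim_{s→0} s·G(s) = 12 / 18 = 2/3.
e_ss = 12/K_v = 12/(2/3) = 18.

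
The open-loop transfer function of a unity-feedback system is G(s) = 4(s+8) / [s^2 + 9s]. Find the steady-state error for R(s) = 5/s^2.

45/32

Lowest-order denominator term is 9s, so the open loop has 1 pole at the origin → type 1 system.
K_v = lim_{s→0} s·G(s) = 4·8 / 9 = 32/9.
e_ss = 5/K_v = 5/(32/9) = 45/32.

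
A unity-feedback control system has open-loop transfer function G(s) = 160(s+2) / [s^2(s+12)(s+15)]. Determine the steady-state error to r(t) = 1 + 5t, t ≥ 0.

G(s) has two factors of s in the denominator, so the system is type 2. Taking each input component in turn:
  • 1: tracked with zero error.
  • 5t: tracked with zero error.
Total e_ss = 0.

0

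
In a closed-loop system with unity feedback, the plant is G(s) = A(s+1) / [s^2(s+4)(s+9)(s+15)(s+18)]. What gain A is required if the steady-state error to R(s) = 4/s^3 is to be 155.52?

System type = 2 (two poles at s=0).
K_a = lim_{s→0} s^2·G(s) = A·1 / (4·9·15·18) = (1/9720)·A.
e_ss = 4/K_a = 155.52 ⇒ K_a = 25/972 ⇒ A = (25/972)/(1/9720) = 250.

250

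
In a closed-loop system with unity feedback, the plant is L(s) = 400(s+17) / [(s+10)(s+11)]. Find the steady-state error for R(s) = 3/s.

33/691

No free integrators in L(s): this is a type 0 system.
K_p = lim_{s→0} L(s) = 400·17 / (10·11) = 680/11.
e_ss = 3/(1 + K_p) = 3/(691/11) = 33/691.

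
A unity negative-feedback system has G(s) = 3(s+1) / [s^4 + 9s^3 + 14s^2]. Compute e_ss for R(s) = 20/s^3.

280/3

Lowest-order denominator term is 14s^2, so the open loop has 2 poles at the origin → type 2 system.
K_a = lim_{s→0} s^2·G(s) = 3·1 / 14 = 3/14.
r(t) = 10t^2 gives R(s) = 20/s^3.
e_ss = 20/K_a = 20/(3/14) = 280/3.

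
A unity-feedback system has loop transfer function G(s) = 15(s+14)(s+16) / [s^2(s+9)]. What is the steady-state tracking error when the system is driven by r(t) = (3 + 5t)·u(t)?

0

G(s) has two factors of s in the denominator, so the system is type 2. By superposition:
  • 3: tracked with zero error.
  • 5t: tracked with zero error.
Total e_ss = 0.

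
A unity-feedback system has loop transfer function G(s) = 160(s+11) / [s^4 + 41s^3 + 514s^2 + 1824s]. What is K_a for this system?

Lowest-order denominator term is 1824s, so the open loop has 1 pole at the origin → type 1 system.
K_a = lim_{s→0} s^2·G(s) = 0 (the extra factor of s kills the finite limit).

0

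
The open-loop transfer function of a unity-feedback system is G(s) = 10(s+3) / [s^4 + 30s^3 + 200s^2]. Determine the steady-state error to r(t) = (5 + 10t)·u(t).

0

Factoring s^2 from the denominator leaves a polynomial with constant term 200, so the system is type 2. Treating each term separately:
  • 5: tracked with zero error.
  • 10t: tracked with zero error.
Total e_ss = 0.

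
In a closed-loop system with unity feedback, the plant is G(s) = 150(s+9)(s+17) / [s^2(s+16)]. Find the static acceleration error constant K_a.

1434.375

The open loop has two poles at the origin → type 2 system.
K_a = lim_{s→0} s^2·G(s) = 150·9·17 / (16) = 1434.375.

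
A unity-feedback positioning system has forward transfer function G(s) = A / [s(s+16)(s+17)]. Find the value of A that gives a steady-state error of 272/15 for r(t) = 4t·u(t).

60

One free integrator in G(s): this is a type 1 system.
K_v = lim_{s→0} s·G(s) = A / (16·17) = (1/272)·A.
e_ss = 4/K_v = 272/15 ⇒ K_v = 15/68 ⇒ A = (15/68)/(1/272) = 60.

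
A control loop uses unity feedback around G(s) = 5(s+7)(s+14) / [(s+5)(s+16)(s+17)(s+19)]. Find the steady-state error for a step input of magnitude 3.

G(s) has no factors of s in the denominator, so the system is type 0.
K_p = lim_{s→0} G(s) = 5·7·14 / (5·16·17·19) = 49/2584.
e_ss = 3/(1 + K_p) = 3/(2633/2584) = 7752/2633.

7752/2633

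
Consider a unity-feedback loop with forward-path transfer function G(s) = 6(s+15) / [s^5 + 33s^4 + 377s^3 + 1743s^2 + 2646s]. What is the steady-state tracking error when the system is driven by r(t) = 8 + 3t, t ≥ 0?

88.2

Lowest-order denominator term is 2646s, so the open loop has 1 pole at the origin → type 1 system. Treating each term separately:
  • 8: tracked with zero error.
  • 3t: e_ss = 3/K_v with K_v=5/147 → 88.2.
Total e_ss = 88.2.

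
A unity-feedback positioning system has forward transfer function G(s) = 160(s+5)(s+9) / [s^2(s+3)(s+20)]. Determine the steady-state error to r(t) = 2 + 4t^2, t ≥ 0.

1/15

The open loop has two poles at the origin → type 2 system. Treating each term separately:
  • 2: tracked with zero error.
  • 4t^2: e_ss = 8/K_a with K_a=120 → 1/15.
Total e_ss = 1/15.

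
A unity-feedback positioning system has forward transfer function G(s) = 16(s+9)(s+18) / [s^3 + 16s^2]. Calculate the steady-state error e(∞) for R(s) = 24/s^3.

4/27

Factoring s^2 from the denominator leaves a polynomial with constant term 16, so the system is type 2.
K_a = lim_{s→0} s^2·G(s) = 16·9·18 / 16 = 162.
r(t) = 12t^2 gives R(s) = 24/s^3.
e_ss = 24/K_a = 24/162 = 4/27.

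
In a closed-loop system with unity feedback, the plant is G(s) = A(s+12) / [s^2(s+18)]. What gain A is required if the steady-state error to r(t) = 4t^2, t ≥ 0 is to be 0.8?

15

Two free integrators in G(s): this is a type 2 system.
K_a = lim_{s→0} s^2·G(s) = A·12 / (18) = (2/3)·A.
e_ss = 8/K_a = 0.8 ⇒ K_a = 10 ⇒ A = 10/(2/3) = 15.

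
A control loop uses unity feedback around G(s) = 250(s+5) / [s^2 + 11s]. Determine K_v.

1250/11

Lowest-order denominator term is 11s, so the open loop has 1 pole at the origin → type 1 system.
K_v = lim_{s→0} s·G(s) = 250·5 / 11 = 1250/11.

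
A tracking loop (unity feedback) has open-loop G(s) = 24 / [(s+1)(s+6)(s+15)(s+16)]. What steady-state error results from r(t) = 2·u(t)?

120/61

The open loop has no poles at the origin → type 0 system.
K_p = lim_{s→0} G(s) = 24 / (1·6·15·16) = 1/60.
e_ss = 2/(1 + K_p) = 2/(61/60) = 120/61.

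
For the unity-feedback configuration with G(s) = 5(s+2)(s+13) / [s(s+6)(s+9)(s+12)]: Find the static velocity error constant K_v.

System type = 1 (one pole at s=0).
K_v = lim_{s→0} s·G(s) = 5·2·13 / (6·9·12) = 65/324.

65/324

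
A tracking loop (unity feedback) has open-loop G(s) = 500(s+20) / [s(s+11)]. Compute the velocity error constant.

The open loop has one pole at the origin → type 1 system.
K_v = lim_{s→0} s·G(s) = 500·20 / (11) = 10000/11.

10000/11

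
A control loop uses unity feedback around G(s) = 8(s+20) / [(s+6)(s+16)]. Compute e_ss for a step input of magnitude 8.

No free integrators in G(s): this is a type 0 system.
K_p = lim_{s→0} G(s) = 8·20 / (6·16) = 5/3.
e_ss = 8/(1 + K_p) = 8/(8/3) = 3.

3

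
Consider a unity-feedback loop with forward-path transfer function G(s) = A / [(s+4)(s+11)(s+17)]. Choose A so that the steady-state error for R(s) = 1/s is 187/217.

The open loop has no poles at the origin → type 0 system.
K_p = lim_{s→0} G(s) = A / (4·11·17) = (1/748)·A.
e_ss = 1/(1 + K_p) = 187/217 ⇒ 1 + (1/748)·A = 217/187 ⇒ A = 120.

120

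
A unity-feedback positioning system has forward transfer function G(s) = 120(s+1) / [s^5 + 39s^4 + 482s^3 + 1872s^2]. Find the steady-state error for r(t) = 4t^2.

The denominator has no term below 1872s^2 — 2 poles at s=0, type 2.
K_a = lim_{s→0} s^2·G(s) = 120·1 / 1872 = 5/78.
r(t) = 4t^2 gives R(s) = 8/s^3.
e_ss = 8/K_a = 8/(5/78) = 124.8.

124.8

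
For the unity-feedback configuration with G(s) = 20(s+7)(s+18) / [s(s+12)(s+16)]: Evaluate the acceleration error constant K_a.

G(s) has one factor of s in the denominator, so the system is type 1.
K_a = lim_{s→0} s^2·G(s) = 0 (the extra factor of s kills the finite limit).

0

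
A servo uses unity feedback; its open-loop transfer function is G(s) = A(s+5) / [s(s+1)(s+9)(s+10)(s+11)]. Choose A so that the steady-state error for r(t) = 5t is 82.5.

G(s) has one factor of s in the denominator, so the system is type 1.
K_v = lim_{s→0} s·G(s) = A·5 / (1·9·10·11) = (1/198)·A.
e_ss = 5/K_v = 82.5 ⇒ K_v = 2/33 ⇒ A = (2/33)/(1/198) = 12.

12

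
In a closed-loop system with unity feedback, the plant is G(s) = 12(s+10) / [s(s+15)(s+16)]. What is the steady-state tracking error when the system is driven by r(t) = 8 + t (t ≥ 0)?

2

One free integrator in G(s): this is a type 1 system. By superposition:
  • 8: tracked with zero error.
  • t: e_ss = 1/K_v with K_v=0.5 → 2.
Total e_ss = 2.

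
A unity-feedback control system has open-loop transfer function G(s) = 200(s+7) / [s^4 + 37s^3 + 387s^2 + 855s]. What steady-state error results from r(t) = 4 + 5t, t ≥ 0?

Lowest-order denominator term is 855s, so the open loop has 1 pole at the origin → type 1 system. Taking each input component in turn:
  • 4: tracked with zero error.
  • 5t: e_ss = 5/K_v with K_v=280/171 → 171/56.
Total e_ss = 171/56.

171/56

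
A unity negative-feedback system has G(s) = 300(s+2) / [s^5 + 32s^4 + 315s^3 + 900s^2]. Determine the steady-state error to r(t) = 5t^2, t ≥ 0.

The denominator has no term below 900s^2 — 2 poles at s=0, type 2.
K_a = lim_{s→0} s^2·G(s) = 300·2 / 900 = 2/3.
r(t) = 5t^2 gives R(s) = 10/s^3.
e_ss = 10/K_a = 10/(2/3) = 15.

15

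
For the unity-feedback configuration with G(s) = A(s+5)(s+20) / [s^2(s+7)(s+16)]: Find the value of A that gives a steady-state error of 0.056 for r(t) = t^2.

40

System type = 2 (two poles at s=0).
K_a = lim_{s→0} s^2·G(s) = A·5·20 / (7·16) = (25/28)·A.
e_ss = 2/K_a = 0.056 ⇒ K_a = 250/7 ⇒ A = (250/7)/(25/28) = 40.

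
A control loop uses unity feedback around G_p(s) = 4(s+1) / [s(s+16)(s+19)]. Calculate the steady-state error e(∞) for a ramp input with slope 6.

456

One free integrator in G_p(s): this is a type 1 system.
K_v = lim_{s→0} s·G_p(s) = 4·1 / (16·19) = 1/76.
e_ss = 6/K_v = 6/(1/76) = 456.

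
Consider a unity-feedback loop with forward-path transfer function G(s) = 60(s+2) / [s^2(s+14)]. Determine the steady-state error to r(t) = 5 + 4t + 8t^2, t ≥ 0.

28/15

G(s) has two factors of s in the denominator, so the system is type 2. By superposition:
  • 5: tracked with zero error.
  • 4t: tracked with zero error.
  • 8t^2: e_ss = 16/K_a with K_a=60/7 → 28/15.
Total e_ss = 28/15.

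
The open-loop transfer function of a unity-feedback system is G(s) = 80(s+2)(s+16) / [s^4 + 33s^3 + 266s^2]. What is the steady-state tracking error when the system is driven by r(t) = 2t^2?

The denominator has no term below 266s^2 — 2 poles at s=0, type 2.
K_a = lim_{s→0} s^2·G(s) = 80·2·16 / 266 = 1280/133.
r(t) = 2t^2 gives R(s) = 4/s^3.
e_ss = 4/K_a = 4/(1280/133) = 133/320.

133/320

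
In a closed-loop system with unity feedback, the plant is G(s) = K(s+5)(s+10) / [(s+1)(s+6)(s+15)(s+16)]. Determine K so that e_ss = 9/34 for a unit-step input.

80

The open loop has no poles at the origin → type 0 system.
K_p = lim_{s→0} G(s) = K·5·10 / (1·6·15·16) = (5/144)·K.
e_ss = 1/(1 + K_p) = 9/34 ⇒ 1 + (5/144)·K = 34/9 ⇒ K = 80.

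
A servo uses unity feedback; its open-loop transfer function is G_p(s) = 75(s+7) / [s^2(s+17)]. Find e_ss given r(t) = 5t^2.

The open loop has two poles at the origin → type 2 system.
K_a = lim_{s→0} s^2·G_p(s) = 75·7 / (17) = 525/17.
r(t) = 5t^2 gives R(s) = 10/s^3.
e_ss = 10/K_a = 10/(525/17) = 34/105.

34/105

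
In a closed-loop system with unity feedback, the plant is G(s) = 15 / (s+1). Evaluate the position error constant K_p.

15

G(s) has no factors of s in the denominator, so the system is type 0.
K_p = lim_{s→0} G(s) = 15 / (1) = 15.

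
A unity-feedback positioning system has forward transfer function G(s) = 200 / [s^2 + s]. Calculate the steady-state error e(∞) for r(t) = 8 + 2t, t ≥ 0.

0.01

Lowest-order denominator term is s, so the open loop has 1 pole at the origin → type 1 system. Taking each input component in turn:
  • 8: tracked with zero error.
  • 2t: e_ss = 2/K_v with K_v=200 → 0.01.
Total e_ss = 0.01.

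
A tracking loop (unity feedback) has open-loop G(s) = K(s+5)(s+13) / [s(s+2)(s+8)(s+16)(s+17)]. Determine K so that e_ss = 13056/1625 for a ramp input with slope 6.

50

One free integrator in G(s): this is a type 1 system.
K_v = lim_{s→0} s·G(s) = K·5·13 / (2·8·16·17) = (65/4352)·K.
e_ss = 6/K_v = 13056/1625 ⇒ K_v = 1625/2176 ⇒ K = (1625/2176)/(65/4352) = 50.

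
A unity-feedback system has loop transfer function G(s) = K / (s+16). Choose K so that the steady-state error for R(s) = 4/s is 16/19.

G(s) has no factors of s in the denominator, so the system is type 0.
K_p = lim_{s→0} G(s) = K / (16) = 0.0625·K.
e_ss = 4/(1 + K_p) = 16/19 ⇒ 1 + 0.0625·K = 4.75 ⇒ K = 60.

60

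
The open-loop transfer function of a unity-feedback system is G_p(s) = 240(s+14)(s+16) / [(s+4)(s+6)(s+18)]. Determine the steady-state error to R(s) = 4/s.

36/1129

System type = 0 (no poles at s=0).
K_p = lim_{s→0} G_p(s) = 240·14·16 / (4·6·18) = 1120/9.
e_ss = 4/(1 + K_p) = 4/(1129/9) = 36/1129.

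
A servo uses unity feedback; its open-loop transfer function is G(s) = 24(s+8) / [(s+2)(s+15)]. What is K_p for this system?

System type = 0 (no poles at s=0).
K_p = lim_{s→0} G(s) = 24·8 / (2·15) = 6.4.

6.4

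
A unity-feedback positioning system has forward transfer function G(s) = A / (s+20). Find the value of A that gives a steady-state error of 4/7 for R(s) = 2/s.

System type = 0 (no poles at s=0).
K_p = lim_{s→0} G(s) = A / (20) = 0.05·A.
e_ss = 2/(1 + K_p) = 4/7 ⇒ 1 + 0.05·A = 3.5 ⇒ A = 50.

50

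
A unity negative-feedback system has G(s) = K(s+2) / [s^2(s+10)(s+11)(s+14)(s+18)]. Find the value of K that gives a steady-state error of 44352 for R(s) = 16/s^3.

5

The open loop has two poles at the origin → type 2 system.
K_a = lim_{s→0} s^2·G(s) = K·2 / (10·11·14·18) = (1/13860)·K.
e_ss = 16/K_a = 44352 ⇒ K_a = 1/2772 ⇒ K = (1/2772)/(1/13860) = 5.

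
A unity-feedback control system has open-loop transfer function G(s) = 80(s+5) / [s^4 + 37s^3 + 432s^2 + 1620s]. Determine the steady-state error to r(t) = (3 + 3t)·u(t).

12.15

Lowest-order denominator term is 1620s, so the open loop has 1 pole at the origin → type 1 system. Taking each input component in turn:
  • 3: tracked with zero error.
  • 3t: e_ss = 3/K_v with K_v=20/81 → 12.15.
Total e_ss = 12.15.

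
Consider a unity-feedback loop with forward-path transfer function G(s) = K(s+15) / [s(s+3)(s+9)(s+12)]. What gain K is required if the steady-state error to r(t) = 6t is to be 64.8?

2

G(s) has one factor of s in the denominator, so the system is type 1.
K_v = lim_{s→0} s·G(s) = K·15 / (3·9·12) = (5/108)·K.
e_ss = 6/K_v = 64.8 ⇒ K_v = 5/54 ⇒ K = (5/54)/(5/108) = 2.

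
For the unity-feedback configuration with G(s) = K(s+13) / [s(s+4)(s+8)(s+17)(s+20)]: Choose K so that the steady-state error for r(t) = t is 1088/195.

G(s) has one factor of s in the denominator, so the system is type 1.
K_v = lim_{s→0} s·G(s) = K·13 / (4·8·17·20) = (13/10880)·K.
e_ss = 1/K_v = 1088/195 ⇒ K_v = 195/1088 ⇒ K = (195/1088)/(13/10880) = 150.

150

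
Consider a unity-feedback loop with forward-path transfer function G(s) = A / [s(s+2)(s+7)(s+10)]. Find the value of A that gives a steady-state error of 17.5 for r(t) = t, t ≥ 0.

One free integrator in G(s): this is a type 1 system.
K_v = lim_{s→0} s·G(s) = A / (2·7·10) = (1/140)·A.
e_ss = 1/K_v = 17.5 ⇒ K_v = 2/35 ⇒ A = (2/35)/(1/140) = 8.

8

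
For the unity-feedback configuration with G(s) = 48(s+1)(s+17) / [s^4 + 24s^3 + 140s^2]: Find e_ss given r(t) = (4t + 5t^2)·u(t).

Lowest-order denominator term is 140s^2, so the open loop has 2 poles at the origin → type 2 system. Treating each term separately:
  • 4t: tracked with zero error.
  • 5t^2: e_ss = 10/K_a with K_a=204/35 → 175/102.
Total e_ss = 175/102.

175/102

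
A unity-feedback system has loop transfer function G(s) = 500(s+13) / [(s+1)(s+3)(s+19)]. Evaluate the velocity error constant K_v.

0

G(s) has no factors of s in the denominator, so the system is type 0.
K_v = lim_{s→0} s·G(s) = 0 (the extra factor of s kills the finite limit).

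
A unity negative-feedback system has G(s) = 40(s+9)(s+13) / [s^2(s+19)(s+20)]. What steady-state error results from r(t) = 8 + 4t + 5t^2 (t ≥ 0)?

Two free integrators in G(s): this is a type 2 system. Taking each input component in turn:
  • 8: tracked with zero error.
  • 4t: tracked with zero error.
  • 5t^2: e_ss = 10/K_a with K_a=234/19 → 95/117.
Total e_ss = 95/117.

95/117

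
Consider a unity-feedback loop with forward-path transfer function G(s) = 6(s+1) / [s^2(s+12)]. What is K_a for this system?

0.5

The open loop has two poles at the origin → type 2 system.
K_a = lim_{s→0} s^2·G(s) = 6·1 / (12) = 0.5.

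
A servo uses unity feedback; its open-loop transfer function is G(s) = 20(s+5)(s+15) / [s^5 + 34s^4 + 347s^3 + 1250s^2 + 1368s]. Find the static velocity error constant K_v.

Lowest-order denominator term is 1368s, so the open loop has 1 pole at the origin → type 1 system.
K_v = lim_{s→0} s·G(s) = 20·5·15 / 1368 = 125/114.

125/114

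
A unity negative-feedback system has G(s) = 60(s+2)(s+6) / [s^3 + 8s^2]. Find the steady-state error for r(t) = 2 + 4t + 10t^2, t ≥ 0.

2/9

The denominator has no term below 8s^2 — 2 poles at s=0, type 2. Taking each input component in turn:
  • 2: tracked with zero error.
  • 4t: tracked with zero error.
  • 10t^2: e_ss = 20/K_a with K_a=90 → 2/9.
Total e_ss = 2/9.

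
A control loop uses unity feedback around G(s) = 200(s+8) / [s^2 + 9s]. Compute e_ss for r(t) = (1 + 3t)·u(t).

Lowest-order denominator term is 9s, so the open loop has 1 pole at the origin → type 1 system. Taking each input component in turn:
  • 1: tracked with zero error.
  • 3t: e_ss = 3/K_v with K_v=1600/9 → 27/1600.
Total e_ss = 27/1600.

27/1600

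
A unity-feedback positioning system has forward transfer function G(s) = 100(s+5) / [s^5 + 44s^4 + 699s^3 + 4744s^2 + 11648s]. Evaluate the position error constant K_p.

K_p = lim_{s→0} G(s); with 1 pole at the origin the limit diverges, so K_p = ∞.

infinity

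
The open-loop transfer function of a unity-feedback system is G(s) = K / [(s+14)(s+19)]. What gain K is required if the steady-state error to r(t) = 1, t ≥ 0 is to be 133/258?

250

No free integrators in G(s): this is a type 0 system.
K_p = lim_{s→0} G(s) = K / (14·19) = (1/266)·K.
e_ss = 1/(1 + K_p) = 133/258 ⇒ 1 + (1/266)·K = 258/133 ⇒ K = 250.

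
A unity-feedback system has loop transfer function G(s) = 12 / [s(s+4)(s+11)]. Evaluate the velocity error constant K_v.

One free integrator in G(s): this is a type 1 system.
K_v = lim_{s→0} s·G(s) = 12 / (4·11) = 3/11.

3/11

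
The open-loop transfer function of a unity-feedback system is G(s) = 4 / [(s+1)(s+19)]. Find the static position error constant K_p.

4/19

The open loop has no poles at the origin → type 0 system.
K_p = lim_{s→0} G(s) = 4 / (1·19) = 4/19.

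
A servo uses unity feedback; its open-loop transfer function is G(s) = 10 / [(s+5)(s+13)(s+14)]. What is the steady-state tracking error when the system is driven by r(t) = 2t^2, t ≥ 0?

System type = 0 (no poles at s=0).
K_a = lim_{s→0} s^2·G(s) = 0; the steady-state error to this parabolic input grows without bound.

infinity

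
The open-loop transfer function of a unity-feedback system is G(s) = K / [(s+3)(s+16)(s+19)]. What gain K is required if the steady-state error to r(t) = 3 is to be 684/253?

G(s) has no factors of s in the denominator, so the system is type 0.
K_p = lim_{s→0} G(s) = K / (3·16·19) = (1/912)·K.
e_ss = 3/(1 + K_p) = 684/253 ⇒ 1 + (1/912)·K = 253/228 ⇒ K = 100.

100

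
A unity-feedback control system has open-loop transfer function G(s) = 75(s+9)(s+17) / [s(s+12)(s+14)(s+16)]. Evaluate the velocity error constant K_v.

3825/896

System type = 1 (one pole at s=0).
K_v = lim_{s→0} s·G(s) = 75·9·17 / (12·14·16) = 3825/896.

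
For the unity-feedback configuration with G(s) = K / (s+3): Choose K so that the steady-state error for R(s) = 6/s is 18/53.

50

G(s) has no factors of s in the denominator, so the system is type 0.
K_p = lim_{s→0} G(s) = K / (3) = (1/3)·K.
e_ss = 6/(1 + K_p) = 18/53 ⇒ 1 + (1/3)·K = 53/3 ⇒ K = 50.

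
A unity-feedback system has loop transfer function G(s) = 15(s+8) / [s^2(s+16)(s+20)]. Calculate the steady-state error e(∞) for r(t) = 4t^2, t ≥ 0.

64/3

Two free integrators in G(s): this is a type 2 system.
K_a = lim_{s→0} s^2·G(s) = 15·8 / (16·20) = 0.375.
r(t) = 4t^2 gives R(s) = 8/s^3.
e_ss = 8/K_a = 8/0.375 = 64/3.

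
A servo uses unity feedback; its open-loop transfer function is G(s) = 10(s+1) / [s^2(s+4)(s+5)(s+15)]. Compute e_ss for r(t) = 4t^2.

240

System type = 2 (two poles at s=0).
K_a = lim_{s→0} s^2·G(s) = 10·1 / (4·5·15) = 1/30.
r(t) = 4t^2 gives R(s) = 8/s^3.
e_ss = 8/K_a = 8/(1/30) = 240.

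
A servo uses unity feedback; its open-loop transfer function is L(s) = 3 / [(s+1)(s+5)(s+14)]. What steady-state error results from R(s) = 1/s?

System type = 0 (no poles at s=0).
K_p = lim_{s→0} L(s) = 3 / (1·5·14) = 3/70.
e_ss = 1/(1 + K_p) = 1/(73/70) = 70/73.

70/73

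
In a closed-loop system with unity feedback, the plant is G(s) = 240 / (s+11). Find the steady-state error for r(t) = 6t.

infinity

System type = 0 (no poles at s=0).
K_v = lim_{s→0} s·G(s) = 0; the steady-state error to this ramp input grows without bound.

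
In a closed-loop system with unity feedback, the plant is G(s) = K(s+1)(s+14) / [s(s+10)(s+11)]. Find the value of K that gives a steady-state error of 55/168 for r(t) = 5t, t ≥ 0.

120

System type = 1 (one pole at s=0).
K_v = lim_{s→0} s·G(s) = K·1·14 / (10·11) = (7/55)·K.
e_ss = 5/K_v = 55/168 ⇒ K_v = 168/11 ⇒ K = (168/11)/(7/55) = 120.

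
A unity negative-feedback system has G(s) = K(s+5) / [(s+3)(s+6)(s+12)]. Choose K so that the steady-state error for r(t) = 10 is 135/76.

200

System type = 0 (no poles at s=0).
K_p = lim_{s→0} G(s) = K·5 / (3·6·12) = (5/216)·K.
e_ss = 10/(1 + K_p) = 135/76 ⇒ 1 + (5/216)·K = 152/27 ⇒ K = 200.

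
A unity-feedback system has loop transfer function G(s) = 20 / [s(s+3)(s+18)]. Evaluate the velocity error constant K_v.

System type = 1 (one pole at s=0).
K_v = lim_{s→0} s·G(s) = 20 / (3·18) = 10/27.

10/27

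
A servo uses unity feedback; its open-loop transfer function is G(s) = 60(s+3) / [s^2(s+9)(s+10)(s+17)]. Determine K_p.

K_p = lim_{s→0} G(s); with 2 poles at the origin the limit diverges, so K_p = ∞.

infinity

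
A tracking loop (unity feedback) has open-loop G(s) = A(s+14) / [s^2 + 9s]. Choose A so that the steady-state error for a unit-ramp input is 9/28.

The denominator has no term below 9s — 1 pole at s=0, type 1.
K_v = lim_{s→0} s·G(s) = A·14 / 9 = (14/9)·A.
e_ss = 1/K_v = 9/28 ⇒ K_v = 28/9 ⇒ A = (28/9)/(14/9) = 2.

2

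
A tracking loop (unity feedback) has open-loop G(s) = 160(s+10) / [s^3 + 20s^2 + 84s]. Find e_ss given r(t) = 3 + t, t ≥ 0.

The denominator has no term below 84s — 1 pole at s=0, type 1. By superposition:
  • 3: tracked with zero error.
  • t: e_ss = 1/K_v with K_v=400/21 → 0.0525.
Total e_ss = 0.0525.

0.0525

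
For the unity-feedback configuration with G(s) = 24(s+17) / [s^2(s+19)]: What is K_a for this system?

The open loop has two poles at the origin → type 2 system.
K_a = lim_{s→0} s^2·G(s) = 24·17 / (19) = 408/19.

408/19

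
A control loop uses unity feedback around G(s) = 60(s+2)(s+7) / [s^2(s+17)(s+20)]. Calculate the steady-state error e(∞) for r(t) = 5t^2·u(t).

85/21

G(s) has two factors of s in the denominator, so the system is type 2.
K_a = lim_{s→0} s^2·G(s) = 60·2·7 / (17·20) = 42/17.
r(t) = 5t^2 gives R(s) = 10/s^3.
e_ss = 10/K_a = 10/(42/17) = 85/21.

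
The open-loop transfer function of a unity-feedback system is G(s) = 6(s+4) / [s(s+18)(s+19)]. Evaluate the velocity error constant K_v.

4/57

G(s) has one factor of s in the denominator, so the system is type 1.
K_v = lim_{s→0} s·G(s) = 6·4 / (18·19) = 4/57.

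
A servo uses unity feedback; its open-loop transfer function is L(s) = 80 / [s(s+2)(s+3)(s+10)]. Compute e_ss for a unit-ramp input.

0.75

One free integrator in L(s): this is a type 1 system.
K_v = lim_{s→0} s·L(s) = 80 / (2·3·10) = 4/3.
e_ss = 1/K_v = 1/(4/3) = 0.75.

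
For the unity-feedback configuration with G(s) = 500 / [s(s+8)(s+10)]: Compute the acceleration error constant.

System type = 1 (one pole at s=0).
K_a = lim_{s→0} s^2·G(s) = 0 (the extra factor of s kills the finite limit).

0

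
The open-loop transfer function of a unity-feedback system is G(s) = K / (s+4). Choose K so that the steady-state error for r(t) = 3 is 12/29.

No free integrators in G(s): this is a type 0 system.
K_p = lim_{s→0} G(s) = K / (4) = 0.25·K.
e_ss = 3/(1 + K_p) = 12/29 ⇒ 1 + 0.25·K = 7.25 ⇒ K = 25.

25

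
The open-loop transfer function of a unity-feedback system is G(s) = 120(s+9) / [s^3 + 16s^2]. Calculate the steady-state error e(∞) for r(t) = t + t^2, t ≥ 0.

Lowest-order denominator term is 16s^2, so the open loop has 2 poles at the origin → type 2 system. Treating each term separately:
  • t: tracked with zero error.
  • t^2: e_ss = 2/K_a with K_a=67.5 → 4/135.
Total e_ss = 4/135.

4/135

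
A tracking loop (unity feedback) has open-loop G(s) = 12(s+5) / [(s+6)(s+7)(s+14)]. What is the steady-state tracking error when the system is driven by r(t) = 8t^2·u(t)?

The open loop has no poles at the origin → type 0 system.
For a type-0 system K_a = 0, so e_ss to a parabolic input is unbounded.

infinity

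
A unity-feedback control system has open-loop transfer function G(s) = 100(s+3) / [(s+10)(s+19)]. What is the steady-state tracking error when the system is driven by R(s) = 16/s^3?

System type = 0 (no poles at s=0).
K_a = lim_{s→0} s^2·G(s) = 0; the steady-state error to this parabolic input grows without bound.

infinity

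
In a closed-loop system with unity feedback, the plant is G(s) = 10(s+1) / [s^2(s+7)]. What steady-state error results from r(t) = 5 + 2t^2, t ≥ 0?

The open loop has two poles at the origin → type 2 system. Treating each term separately:
  • 5: tracked with zero error.
  • 2t^2: e_ss = 4/K_a with K_a=10/7 → 2.8.
Total e_ss = 2.8.

2.8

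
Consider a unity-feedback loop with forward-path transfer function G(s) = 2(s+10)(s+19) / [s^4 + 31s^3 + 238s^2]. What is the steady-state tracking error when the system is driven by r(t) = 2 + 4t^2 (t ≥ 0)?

476/95

Factoring s^2 from the denominator leaves a polynomial with constant term 238, so the system is type 2. Taking each input component in turn:
  • 2: tracked with zero error.
  • 4t^2: e_ss = 8/K_a with K_a=190/119 → 476/95.
Total e_ss = 476/95.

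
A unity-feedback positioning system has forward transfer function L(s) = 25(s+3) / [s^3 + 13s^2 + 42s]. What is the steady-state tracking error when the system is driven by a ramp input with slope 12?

Factoring s from the denominator leaves a polynomial with constant term 42, so the system is type 1.
K_v = lim_{s→0} s·L(s) = 25·3 / 42 = 25/14.
e_ss = 12/K_v = 12/(25/14) = 6.72.

6.72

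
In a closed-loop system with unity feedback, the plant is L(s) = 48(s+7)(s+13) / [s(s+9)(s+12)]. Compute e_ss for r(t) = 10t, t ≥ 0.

The open loop has one pole at the origin → type 1 system.
K_v = lim_{s→0} s·L(s) = 48·7·13 / (9·12) = 364/9.
e_ss = 10/K_v = 10/(364/9) = 45/182.

45/182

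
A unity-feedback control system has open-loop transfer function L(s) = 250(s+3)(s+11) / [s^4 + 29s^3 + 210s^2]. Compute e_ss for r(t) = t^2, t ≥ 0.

14/275

Factoring s^2 from the denominator leaves a polynomial with constant term 210, so the system is type 2.
K_a = lim_{s→0} s^2·L(s) = 250·3·11 / 210 = 275/7.
r(t) = t^2 gives R(s) = 2/s^3.
e_ss = 2/K_a = 2/(275/7) = 14/275.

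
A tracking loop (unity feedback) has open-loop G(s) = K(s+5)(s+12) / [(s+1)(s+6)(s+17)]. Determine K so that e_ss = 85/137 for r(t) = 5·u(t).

G(s) has no factors of s in the denominator, so the system is type 0.
K_p = lim_{s→0} G(s) = K·5·12 / (1·6·17) = (10/17)·K.
e_ss = 5/(1 + K_p) = 85/137 ⇒ 1 + (10/17)·K = 137/17 ⇒ K = 12.

12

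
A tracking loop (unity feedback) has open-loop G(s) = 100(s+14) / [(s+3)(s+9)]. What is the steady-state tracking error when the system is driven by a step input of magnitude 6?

162/1427

G(s) has no factors of s in the denominator, so the system is type 0.
K_p = lim_{s→0} G(s) = 100·14 / (3·9) = 1400/27.
e_ss = 6/(1 + K_p) = 6/(1427/27) = 162/1427.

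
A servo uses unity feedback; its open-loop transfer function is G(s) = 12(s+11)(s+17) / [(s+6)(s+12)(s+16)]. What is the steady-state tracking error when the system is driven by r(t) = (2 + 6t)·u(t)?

infinity

System type = 0 (no poles at s=0). By superposition:
  • 2: e_ss = 2/(1+K_p) with K_p=187/96 → 192/283.
  • 6t: a type-0 system cannot track it, e_ss → ∞.
The unbounded component dominates.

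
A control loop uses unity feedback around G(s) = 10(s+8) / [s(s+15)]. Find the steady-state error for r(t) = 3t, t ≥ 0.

System type = 1 (one pole at s=0).
K_v = lim_{s→0} s·G(s) = 10·8 / (15) = 16/3.
e_ss = 3/K_v = 3/(16/3) = 0.5625.

0.5625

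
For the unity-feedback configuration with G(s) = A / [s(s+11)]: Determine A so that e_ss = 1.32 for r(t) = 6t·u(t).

50

System type = 1 (one pole at s=0).
K_v = lim_{s→0} s·G(s) = A / (11) = (1/11)·A.
e_ss = 6/K_v = 1.32 ⇒ K_v = 50/11 ⇒ A = (50/11)/(1/11) = 50.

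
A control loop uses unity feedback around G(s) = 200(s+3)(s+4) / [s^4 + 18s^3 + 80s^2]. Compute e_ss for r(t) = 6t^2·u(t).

Factoring s^2 from the denominator leaves a polynomial with constant term 80, so the system is type 2.
K_a = lim_{s→0} s^2·G(s) = 200·3·4 / 80 = 30.
r(t) = 6t^2 gives R(s) = 12/s^3.
e_ss = 12/K_a = 12/30 = 0.4.

0.4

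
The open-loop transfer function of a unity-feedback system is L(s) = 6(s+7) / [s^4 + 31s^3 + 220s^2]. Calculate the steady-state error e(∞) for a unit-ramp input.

0

The denominator has no term below 220s^2 — 2 poles at s=0, type 2.
K_v = ∞ for a type-2 system; e_ss to a ramp is zero.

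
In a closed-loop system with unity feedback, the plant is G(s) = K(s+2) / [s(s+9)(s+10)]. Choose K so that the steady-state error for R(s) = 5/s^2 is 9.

25

One free integrator in G(s): this is a type 1 system.
K_v = lim_{s→0} s·G(s) = K·2 / (9·10) = (1/45)·K.
e_ss = 5/K_v = 9 ⇒ K_v = 5/9 ⇒ K = (5/9)/(1/45) = 25.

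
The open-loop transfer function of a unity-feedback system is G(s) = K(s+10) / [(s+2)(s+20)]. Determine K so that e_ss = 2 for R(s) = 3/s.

No free integrators in G(s): this is a type 0 system.
K_p = lim_{s→0} G(s) = K·10 / (2·20) = 0.25·K.
e_ss = 3/(1 + K_p) = 2 ⇒ 1 + 0.25·K = 1.5 ⇒ K = 2.

2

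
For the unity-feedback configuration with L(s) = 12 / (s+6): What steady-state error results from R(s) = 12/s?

4

No free integrators in L(s): this is a type 0 system.
K_p = lim_{s→0} L(s) = 12 / (6) = 2.
e_ss = 12/(1 + K_p) = 12/3 = 4.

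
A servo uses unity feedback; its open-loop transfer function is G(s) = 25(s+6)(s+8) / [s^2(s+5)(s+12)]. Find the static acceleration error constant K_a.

The open loop has two poles at the origin → type 2 system.
K_a = lim_{s→0} s^2·G(s) = 25·6·8 / (5·12) = 20.

20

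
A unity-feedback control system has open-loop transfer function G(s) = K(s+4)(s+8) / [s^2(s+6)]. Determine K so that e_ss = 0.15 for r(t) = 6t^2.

15

The open loop has two poles at the origin → type 2 system.
K_a = lim_{s→0} s^2·G(s) = K·4·8 / (6) = (16/3)·K.
e_ss = 12/K_a = 0.15 ⇒ K_a = 80 ⇒ K = 80/(16/3) = 15.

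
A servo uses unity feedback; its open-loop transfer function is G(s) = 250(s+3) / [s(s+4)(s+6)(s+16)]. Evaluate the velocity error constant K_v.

G(s) has one factor of s in the denominator, so the system is type 1.
K_v = lim_{s→0} s·G(s) = 250·3 / (4·6·16) = 125/64.

125/64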